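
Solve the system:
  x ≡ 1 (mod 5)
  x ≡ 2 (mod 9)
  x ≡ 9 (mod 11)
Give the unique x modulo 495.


Moduli 5, 9, 11 are pairwise coprime; by CRT there is a unique solution modulo M = 5 · 9 · 11 = 495.
Solve pairwise, accumulating the modulus:
  Start with x ≡ 1 (mod 5).
  Combine with x ≡ 2 (mod 9): since gcd(5, 9) = 1, we get a unique residue mod 45.
    Write x = 1 + 5·t and substitute into x ≡ 2 (mod 9): 5·t ≡ 2 − 1 = 1 (mod 9).
    The inverse of 5 mod 9 is 2 (since 5·2 = 10 = 1·9 + 1), so t ≡ 2·1 = 2 ≡ 2 (mod 9).
    Then x = 1 + 5·2 = 11, valid modulo lcm(5, 9) = 45: x ≡ 11 (mod 45).
  Combine with x ≡ 9 (mod 11): since gcd(45, 11) = 1, we get a unique residue mod 495.
    Write x = 11 + 45·t and substitute into x ≡ 9 (mod 11): 45·t ≡ 9 − 11 = -2 (mod 11).
    Reduce coefficients mod 11: 1·t ≡ 9 (mod 11).
    So t ≡ 9 (mod 11).
    Then x = 11 + 45·9 = 416, valid modulo lcm(45, 11) = 495: x ≡ 416 (mod 495).
Verify: 416 mod 5 = 1 ✓, 416 mod 9 = 2 ✓, 416 mod 11 = 9 ✓.

x ≡ 416 (mod 495).


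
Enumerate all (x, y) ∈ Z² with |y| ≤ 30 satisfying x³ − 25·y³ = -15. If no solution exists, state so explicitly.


The equation is x³ - 25y³ = -15. For fixed y, x³ = 25·y³ − 15, so a solution requires the RHS to be a perfect cube.
Strategy: iterate y from -30 to 30, compute RHS = 25·y³ − 15, and check whether it is a (positive or negative) perfect cube.
Check small values of y:
  y = 0: RHS = -15 is not a perfect cube.
  y = 1: RHS = 10 is not a perfect cube.
  y = -1: RHS = -40 is not a perfect cube.
  y = 2: RHS = 185 is not a perfect cube.
  y = -2: RHS = -215 is not a perfect cube.
  y = 3: RHS = 660 is not a perfect cube.
  y = -3: RHS = -690 is not a perfect cube.
Continuing the search up to |y| = 30 finds no solutions either.
No (x, y) in the scanned range satisfies the equation.

No integer solutions with |y| ≤ 30.


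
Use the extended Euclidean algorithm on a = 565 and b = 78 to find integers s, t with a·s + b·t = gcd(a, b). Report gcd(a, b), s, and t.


Euclidean algorithm on (565, 78) — divide until remainder is 0:
  565 = 7 · 78 + 19
  78 = 4 · 19 + 2
  19 = 9 · 2 + 1
  2 = 2 · 1 + 0
gcd(565, 78) = 1.
Track Bezout coefficients alongside the remainders: start with r₀ = 565 = a·1 + b·0 (s = 1, t = 0) and r₁ = 78 = a·0 + b·1 (s = 0, t = 1); each new remainder r_{k+1} = r_{k-1} − q_k·r_k inherits s_{k+1} = s_{k-1} − q_k·s_k, t_{k+1} = t_{k-1} − q_k·t_k, so r_k = a·s_k + b·t_k at every step:
  q = 7: r = 19, s = 1 − 7·0 = 1, t = 0 − 7·1 = -7  (check: 565·1 + 78·(-7) = 19)
  q = 4: r = 2, s = 0 − 4·1 = -4, t = 1 − 4·(-7) = 29  (check: 565·(-4) + 78·29 = 2)
  q = 9: r = 1, s = 1 − 9·(-4) = 37, t = -7 − 9·29 = -268  (check: 565·37 + 78·(-268) = 1)
The row with r = 1 (the gcd) gives the Bezout coefficients s = 37, t = -268.
Result: 565 · (37) + 78 · (-268) = 1.

gcd(565, 78) = 1; s = 37, t = -268 (check: 565·37 + 78·(-268) = 1).


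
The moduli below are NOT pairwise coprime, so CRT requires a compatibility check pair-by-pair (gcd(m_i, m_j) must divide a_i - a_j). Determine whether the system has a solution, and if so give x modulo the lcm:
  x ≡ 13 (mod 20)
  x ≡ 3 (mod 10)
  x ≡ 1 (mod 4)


Moduli 20, 10, 4 are not pairwise coprime, so CRT works modulo lcm(m_i) when all pairwise compatibility conditions hold.
Pairwise compatibility: gcd(m_i, m_j) must divide a_i - a_j for every pair.
Merge one congruence at a time:
  Start: x ≡ 13 (mod 20).
  Combine with x ≡ 3 (mod 10): gcd(20, 10) = 10; 3 - 13 = -10, which IS divisible by 10, so compatible.
    Write x = 13 + 20·t and substitute into x ≡ 3 (mod 10): 20·t ≡ 3 − 13 = -10 (mod 10).
    Divide the congruence (and modulus) by g = 10: 2·t ≡ -1 (mod 1).
    Modulo 1 every t works; take t = 0.
    Then x = 13 + 20·0 = 13, valid modulo lcm(20, 10) = 20: x ≡ 13 (mod 20).
  Combine with x ≡ 1 (mod 4): gcd(20, 4) = 4; 1 - 13 = -12, which IS divisible by 4, so compatible.
    Write x = 13 + 20·t and substitute into x ≡ 1 (mod 4): 20·t ≡ 1 − 13 = -12 (mod 4).
    Divide the congruence (and modulus) by g = 4: 5·t ≡ -3 (mod 1).
    Modulo 1 every t works; take t = 0.
    Then x = 13 + 20·0 = 13, valid modulo lcm(20, 4) = 20: x ≡ 13 (mod 20).
Verify: 13 mod 20 = 13, 13 mod 10 = 3, 13 mod 4 = 1.

x ≡ 13 (mod 20).


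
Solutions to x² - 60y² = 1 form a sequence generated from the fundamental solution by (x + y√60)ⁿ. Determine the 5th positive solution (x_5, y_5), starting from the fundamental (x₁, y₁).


Step 1: Find the fundamental solution (x₁, y₁) of x² - 60y² = 1.
  Expand √60 as a continued fraction. a₀ = ⌊√60⌋ = 7; iterate m_{k+1} = d_k·a_k − m_k, d_{k+1} = (60 − m_{k+1}²)/d_k, a_{k+1} = ⌊(a₀ + m_{k+1})/d_{k+1}⌋ (starting m₀ = 0, d₀ = 1), with convergents p_k = a_k·p_{k-1} + p_{k-2}, q_k = a_k·q_{k-1} + q_{k-2} (p₋₁ = 1, q₋₁ = 0):
  k = 0: a₀ = 7; p₀/q₀ = 7/1; p₀² − 60·q₀² = 49 − 60 = -11.
  k = 1: m = 7, d = 11, a = ⌊(7 + 7)/11⌋ = 1; p/q = (1·7 + 1)/(1·1 + 0) = 8/1; p² − 60·q² = 64 − 60 = 4.
  k = 2: m = 4, d = 4, a = ⌊(7 + 4)/4⌋ = 2; p/q = (2·8 + 7)/(2·1 + 1) = 23/3; p² − 60·q² = 529 − 540 = -11.
  k = 3: m = 4, d = 11, a = ⌊(7 + 4)/11⌋ = 1; p/q = (1·23 + 8)/(1·3 + 1) = 31/4; p² − 60·q² = 961 − 960 = 1.
  The first convergent with p² − 60·q² = 1 gives the fundamental solution (x₁, y₁) = (31, 4).
Step 2: Apply the recurrence (x_{n+1}, y_{n+1}) = (x₁x_n + 60y₁y_n, x₁y_n + y₁x_n) repeatedly.
  From (x_1, y_1) = (31, 4): x_2 = 31·31 + 60·4·4 = 1921; y_2 = 31·4 + 4·31 = 248.
  From (x_2, y_2) = (1921, 248): x_3 = 31·1921 + 60·4·248 = 119071; y_3 = 31·248 + 4·1921 = 15372.
  From (x_3, y_3) = (119071, 15372): x_4 = 31·119071 + 60·4·15372 = 7380481; y_4 = 31·15372 + 4·119071 = 952816.
  From (x_4, y_4) = (7380481, 952816): x_5 = 31·7380481 + 60·4·952816 = 457470751; y_5 = 31·952816 + 4·7380481 = 59059220.
Step 3: Verify x_5² - 60·y_5² = 209279488020504001 - 209279488020504000 = 1 (should be 1). ✓

(x_1, y_1) = (31, 4); (x_5, y_5) = (457470751, 59059220).


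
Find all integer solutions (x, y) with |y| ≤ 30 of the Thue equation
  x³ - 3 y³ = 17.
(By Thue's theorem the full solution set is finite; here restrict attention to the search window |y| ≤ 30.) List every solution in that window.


The equation is x³ - 3y³ = 17. For fixed y, x³ = 3·y³ + 17, so a solution requires the RHS to be a perfect cube.
Strategy: iterate y from -30 to 30, compute RHS = 3·y³ + 17, and check whether it is a (positive or negative) perfect cube.
Check small values of y:
  y = 0: RHS = 17 is not a perfect cube.
  y = 1: RHS = 20 is not a perfect cube.
  y = -1: RHS = 14 is not a perfect cube.
  y = 2: RHS = 41 is not a perfect cube.
  y = -2: RHS = -7 is not a perfect cube.
  y = 3: RHS = 98 is not a perfect cube.
  y = -3: RHS = -64 = (-4)³ ⇒ x = -4 works.
Continuing the search up to |y| = 30 finds no further solutions beyond those listed.
Collected solutions: (-4, -3).

Solutions (with |y| ≤ 30): (-4, -3).


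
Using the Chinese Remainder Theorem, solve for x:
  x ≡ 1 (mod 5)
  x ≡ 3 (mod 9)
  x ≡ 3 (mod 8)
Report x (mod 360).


Moduli 5, 9, 8 are pairwise coprime; by CRT there is a unique solution modulo M = 5 · 9 · 8 = 360.
Solve pairwise, accumulating the modulus:
  Start with x ≡ 1 (mod 5).
  Combine with x ≡ 3 (mod 9): since gcd(5, 9) = 1, we get a unique residue mod 45.
    Write x = 1 + 5·t and substitute into x ≡ 3 (mod 9): 5·t ≡ 3 − 1 = 2 (mod 9).
    The inverse of 5 mod 9 is 2 (since 5·2 = 10 = 1·9 + 1), so t ≡ 2·2 = 4 ≡ 4 (mod 9).
    Then x = 1 + 5·4 = 21, valid modulo lcm(5, 9) = 45: x ≡ 21 (mod 45).
  Combine with x ≡ 3 (mod 8): since gcd(45, 8) = 1, we get a unique residue mod 360.
    Write x = 21 + 45·t and substitute into x ≡ 3 (mod 8): 45·t ≡ 3 − 21 = -18 (mod 8).
    Reduce coefficients mod 8: 5·t ≡ 6 (mod 8).
    The inverse of 5 mod 8 is 5 (since 5·5 = 25 = 3·8 + 1), so t ≡ 5·6 = 30 ≡ 6 (mod 8).
    Then x = 21 + 45·6 = 291, valid modulo lcm(45, 8) = 360: x ≡ 291 (mod 360).
Verify: 291 mod 5 = 1 ✓, 291 mod 9 = 3 ✓, 291 mod 8 = 3 ✓.

x ≡ 291 (mod 360).


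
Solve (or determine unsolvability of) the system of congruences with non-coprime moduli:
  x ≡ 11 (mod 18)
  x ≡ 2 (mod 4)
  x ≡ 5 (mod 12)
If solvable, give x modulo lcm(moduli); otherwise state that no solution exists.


Moduli 18, 4, 12 are not pairwise coprime, so CRT works modulo lcm(m_i) when all pairwise compatibility conditions hold.
Pairwise compatibility: gcd(m_i, m_j) must divide a_i - a_j for every pair.
Merge one congruence at a time:
  Start: x ≡ 11 (mod 18).
  Combine with x ≡ 2 (mod 4): gcd(18, 4) = 2, and 2 - 11 = -9 is NOT divisible by 2.
    ⇒ system is inconsistent (no integer solution).

No solution (the system is inconsistent).


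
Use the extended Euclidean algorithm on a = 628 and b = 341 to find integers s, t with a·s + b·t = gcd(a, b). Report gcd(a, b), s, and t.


Euclidean algorithm on (628, 341) — divide until remainder is 0:
  628 = 1 · 341 + 287
  341 = 1 · 287 + 54
  287 = 5 · 54 + 17
  54 = 3 · 17 + 3
  17 = 5 · 3 + 2
  3 = 1 · 2 + 1
  2 = 2 · 1 + 0
gcd(628, 341) = 1.
Track Bezout coefficients alongside the remainders: start with r₀ = 628 = a·1 + b·0 (s = 1, t = 0) and r₁ = 341 = a·0 + b·1 (s = 0, t = 1); each new remainder r_{k+1} = r_{k-1} − q_k·r_k inherits s_{k+1} = s_{k-1} − q_k·s_k, t_{k+1} = t_{k-1} − q_k·t_k, so r_k = a·s_k + b·t_k at every step:
  q = 1: r = 287, s = 1 − 1·0 = 1, t = 0 − 1·1 = -1  (check: 628·1 + 341·(-1) = 287)
  q = 1: r = 54, s = 0 − 1·1 = -1, t = 1 − 1·(-1) = 2  (check: 628·(-1) + 341·2 = 54)
  q = 5: r = 17, s = 1 − 5·(-1) = 6, t = -1 − 5·2 = -11  (check: 628·6 + 341·(-11) = 17)
  q = 3: r = 3, s = -1 − 3·6 = -19, t = 2 − 3·(-11) = 35  (check: 628·(-19) + 341·35 = 3)
  q = 5: r = 2, s = 6 − 5·(-19) = 101, t = -11 − 5·35 = -186  (check: 628·101 + 341·(-186) = 2)
  q = 1: r = 1, s = -19 − 1·101 = -120, t = 35 − 1·(-186) = 221  (check: 628·(-120) + 341·221 = 1)
The row with r = 1 (the gcd) gives the Bezout coefficients s = -120, t = 221.
Result: 628 · (-120) + 341 · (221) = 1.

gcd(628, 341) = 1; s = -120, t = 221 (check: 628·(-120) + 341·221 = 1).


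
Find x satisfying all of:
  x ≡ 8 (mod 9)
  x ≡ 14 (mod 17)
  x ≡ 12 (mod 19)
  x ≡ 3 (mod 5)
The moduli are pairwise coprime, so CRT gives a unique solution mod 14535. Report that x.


Product of moduli M = 9 · 17 · 19 · 5 = 14535.
Merge one congruence at a time:
  Start: x ≡ 8 (mod 9).
  Combine with x ≡ 14 (mod 17); new modulus lcm = 153.
    Write x = 8 + 9·t and substitute into x ≡ 14 (mod 17): 9·t ≡ 14 − 8 = 6 (mod 17).
    The inverse of 9 mod 17 is 2 (since 9·2 = 18 = 1·17 + 1), so t ≡ 2·6 = 12 ≡ 12 (mod 17).
    Then x = 8 + 9·12 = 116, valid modulo lcm(9, 17) = 153: x ≡ 116 (mod 153).
  Combine with x ≡ 12 (mod 19); new modulus lcm = 2907.
    Write x = 116 + 153·t and substitute into x ≡ 12 (mod 19): 153·t ≡ 12 − 116 = -104 (mod 19).
    Reduce coefficients mod 19: 1·t ≡ 10 (mod 19).
    So t ≡ 10 (mod 19).
    Then x = 116 + 153·10 = 1646, valid modulo lcm(153, 19) = 2907: x ≡ 1646 (mod 2907).
  Combine with x ≡ 3 (mod 5); new modulus lcm = 14535.
    Write x = 1646 + 2907·t and substitute into x ≡ 3 (mod 5): 2907·t ≡ 3 − 1646 = -1643 (mod 5).
    Reduce coefficients mod 5: 2·t ≡ 2 (mod 5).
    The inverse of 2 mod 5 is 3 (since 2·3 = 6 = 1·5 + 1), so t ≡ 3·2 = 6 ≡ 1 (mod 5).
    Then x = 1646 + 2907·1 = 4553, valid modulo lcm(2907, 5) = 14535: x ≡ 4553 (mod 14535).
Verify against each original: 4553 mod 9 = 8, 4553 mod 17 = 14, 4553 mod 19 = 12, 4553 mod 5 = 3.

x ≡ 4553 (mod 14535).


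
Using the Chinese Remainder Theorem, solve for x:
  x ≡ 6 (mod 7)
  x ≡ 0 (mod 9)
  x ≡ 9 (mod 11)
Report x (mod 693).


Moduli 7, 9, 11 are pairwise coprime; by CRT there is a unique solution modulo M = 7 · 9 · 11 = 693.
Solve pairwise, accumulating the modulus:
  Start with x ≡ 6 (mod 7).
  Combine with x ≡ 0 (mod 9): since gcd(7, 9) = 1, we get a unique residue mod 63.
    Write x = 6 + 7·t and substitute into x ≡ 0 (mod 9): 7·t ≡ 0 − 6 = -6 (mod 9).
    Reduce coefficients mod 9: 7·t ≡ 3 (mod 9).
    The inverse of 7 mod 9 is 4 (since 7·4 = 28 = 3·9 + 1), so t ≡ 4·3 = 12 ≡ 3 (mod 9).
    Then x = 6 + 7·3 = 27, valid modulo lcm(7, 9) = 63: x ≡ 27 (mod 63).
  Combine with x ≡ 9 (mod 11): since gcd(63, 11) = 1, we get a unique residue mod 693.
    Write x = 27 + 63·t and substitute into x ≡ 9 (mod 11): 63·t ≡ 9 − 27 = -18 (mod 11).
    Reduce coefficients mod 11: 8·t ≡ 4 (mod 11).
    The inverse of 8 mod 11 is 7 (since 8·7 = 56 = 5·11 + 1), so t ≡ 7·4 = 28 ≡ 6 (mod 11).
    Then x = 27 + 63·6 = 405, valid modulo lcm(63, 11) = 693: x ≡ 405 (mod 693).
Verify: 405 mod 7 = 6 ✓, 405 mod 9 = 0 ✓, 405 mod 11 = 9 ✓.

x ≡ 405 (mod 693).


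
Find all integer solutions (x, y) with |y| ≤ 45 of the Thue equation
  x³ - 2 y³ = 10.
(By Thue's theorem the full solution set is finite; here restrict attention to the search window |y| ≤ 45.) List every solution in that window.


The equation is x³ - 2y³ = 10. For fixed y, x³ = 2·y³ + 10, so a solution requires the RHS to be a perfect cube.
Strategy: iterate y from -45 to 45, compute RHS = 2·y³ + 10, and check whether it is a (positive or negative) perfect cube.
Check small values of y:
  y = 0: RHS = 10 is not a perfect cube.
  y = 1: RHS = 12 is not a perfect cube.
  y = -1: RHS = 8 = (2)³ ⇒ x = 2 works.
  y = 2: RHS = 26 is not a perfect cube.
  y = -2: RHS = -6 is not a perfect cube.
  y = 3: RHS = 64 = (4)³ ⇒ x = 4 works.
  y = -3: RHS = -44 is not a perfect cube.
Continuing the search up to |y| = 45 finds no further solutions beyond those listed.
Collected solutions: (2, -1), (4, 3).

Solutions (with |y| ≤ 45): (2, -1), (4, 3).


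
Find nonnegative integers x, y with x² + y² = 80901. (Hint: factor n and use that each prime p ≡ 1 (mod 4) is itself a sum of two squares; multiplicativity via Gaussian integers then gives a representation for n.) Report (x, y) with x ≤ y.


Step 1: Factor n = 80901 = 3^2 · 89 · 101.
Step 2: Check the mod-4 condition on each prime factor: 3 ≡ 3 (mod 4), exponent 2 (must be even); 89 ≡ 1 (mod 4), exponent 1; 101 ≡ 1 (mod 4), exponent 1.
All primes ≡ 3 (mod 4) appear to even exponent (or don't appear), so by the two-squares theorem n IS expressible as a sum of two squares.
Step 3: Build a representation. Group n = k² · m with k = 3 and m = 89 · 101 = 8989 (a product of primes ≡ 1 (mod 4)); a representation of m scales to one of n via (k·x)² + (k·y)² = k²(x² + y²). Each prime p ≡ 1 (mod 4) is itself a sum of two squares; find a² by testing p − a² for a perfect square:
  89: 89 − 1² = 88, 89 − 2² = 85, 89 − 3² = 80, 89 − 4² = 73, 89 − 5² = 64 = 8² ⇒ 89 = 5² + 8².
  101: 101 − 1² = 100 = 10² ⇒ 101 = 1² + 10².
  Combine using the Brahmagupta–Fibonacci identity (a² + b²)(c² + d²) = (ac − bd)² + (ad + bc)² = (ac + bd)² + (ad − bc)²:
  89 · 101 = 8989: from (5² + 8²)(1² + 10²), take (5·1 − 8·10, 5·10 + 8·1) = (5 − 80, 50 + 8) = (-75, 58); dropping signs (only squares matter) gives (75, 58); check 75² + 58² = 5625 + 3364 = 8989 ✓.
  Scale by k = 3: (3·75, 3·58) = (225, 174).
Step 4: Order so x ≤ y and verify: 174² + 225² = 30276 + 50625 = 80901 = n. ✓

n = 80901 = 174² + 225² (one valid representation with x ≤ y).


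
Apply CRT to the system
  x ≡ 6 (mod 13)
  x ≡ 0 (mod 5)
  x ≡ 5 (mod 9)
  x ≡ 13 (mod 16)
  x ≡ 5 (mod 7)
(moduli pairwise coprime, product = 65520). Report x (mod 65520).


Product of moduli M = 13 · 5 · 9 · 16 · 7 = 65520.
Merge one congruence at a time:
  Start: x ≡ 6 (mod 13).
  Combine with x ≡ 0 (mod 5); new modulus lcm = 65.
    Write x = 6 + 13·t and substitute into x ≡ 0 (mod 5): 13·t ≡ 0 − 6 = -6 (mod 5).
    Reduce coefficients mod 5: 3·t ≡ 4 (mod 5).
    The inverse of 3 mod 5 is 2 (since 3·2 = 6 = 1·5 + 1), so t ≡ 2·4 = 8 ≡ 3 (mod 5).
    Then x = 6 + 13·3 = 45, valid modulo lcm(13, 5) = 65: x ≡ 45 (mod 65).
  Combine with x ≡ 5 (mod 9); new modulus lcm = 585.
    Write x = 45 + 65·t and substitute into x ≡ 5 (mod 9): 65·t ≡ 5 − 45 = -40 (mod 9).
    Reduce coefficients mod 9: 2·t ≡ 5 (mod 9).
    The inverse of 2 mod 9 is 5 (since 2·5 = 10 = 1·9 + 1), so t ≡ 5·5 = 25 ≡ 7 (mod 9).
    Then x = 45 + 65·7 = 500, valid modulo lcm(65, 9) = 585: x ≡ 500 (mod 585).
  Combine with x ≡ 13 (mod 16); new modulus lcm = 9360.
    Write x = 500 + 585·t and substitute into x ≡ 13 (mod 16): 585·t ≡ 13 − 500 = -487 (mod 16).
    Reduce coefficients mod 16: 9·t ≡ 9 (mod 16).
    The inverse of 9 mod 16 is 9 (since 9·9 = 81 = 5·16 + 1), so t ≡ 9·9 = 81 ≡ 1 (mod 16).
    Then x = 500 + 585·1 = 1085, valid modulo lcm(585, 16) = 9360: x ≡ 1085 (mod 9360).
  Combine with x ≡ 5 (mod 7); new modulus lcm = 65520.
    Write x = 1085 + 9360·t and substitute into x ≡ 5 (mod 7): 9360·t ≡ 5 − 1085 = -1080 (mod 7).
    Reduce coefficients mod 7: 1·t ≡ 5 (mod 7).
    So t ≡ 5 (mod 7).
    Then x = 1085 + 9360·5 = 47885, valid modulo lcm(9360, 7) = 65520: x ≡ 47885 (mod 65520).
Verify against each original: 47885 mod 13 = 6, 47885 mod 5 = 0, 47885 mod 9 = 5, 47885 mod 16 = 13, 47885 mod 7 = 5.

x ≡ 47885 (mod 65520).


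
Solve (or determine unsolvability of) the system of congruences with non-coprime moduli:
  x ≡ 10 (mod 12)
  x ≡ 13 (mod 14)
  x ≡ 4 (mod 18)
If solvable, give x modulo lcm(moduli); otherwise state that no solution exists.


Moduli 12, 14, 18 are not pairwise coprime, so CRT works modulo lcm(m_i) when all pairwise compatibility conditions hold.
Pairwise compatibility: gcd(m_i, m_j) must divide a_i - a_j for every pair.
Merge one congruence at a time:
  Start: x ≡ 10 (mod 12).
  Combine with x ≡ 13 (mod 14): gcd(12, 14) = 2, and 13 - 10 = 3 is NOT divisible by 2.
    ⇒ system is inconsistent (no integer solution).

No solution (the system is inconsistent).


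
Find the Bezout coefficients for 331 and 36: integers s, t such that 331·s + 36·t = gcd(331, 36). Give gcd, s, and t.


Euclidean algorithm on (331, 36) — divide until remainder is 0:
  331 = 9 · 36 + 7
  36 = 5 · 7 + 1
  7 = 7 · 1 + 0
gcd(331, 36) = 1.
Track Bezout coefficients alongside the remainders: start with r₀ = 331 = a·1 + b·0 (s = 1, t = 0) and r₁ = 36 = a·0 + b·1 (s = 0, t = 1); each new remainder r_{k+1} = r_{k-1} − q_k·r_k inherits s_{k+1} = s_{k-1} − q_k·s_k, t_{k+1} = t_{k-1} − q_k·t_k, so r_k = a·s_k + b·t_k at every step:
  q = 9: r = 7, s = 1 − 9·0 = 1, t = 0 − 9·1 = -9  (check: 331·1 + 36·(-9) = 7)
  q = 5: r = 1, s = 0 − 5·1 = -5, t = 1 − 5·(-9) = 46  (check: 331·(-5) + 36·46 = 1)
The row with r = 1 (the gcd) gives the Bezout coefficients s = -5, t = 46.
Result: 331 · (-5) + 36 · (46) = 1.

gcd(331, 36) = 1; s = -5, t = 46 (check: 331·(-5) + 36·46 = 1).


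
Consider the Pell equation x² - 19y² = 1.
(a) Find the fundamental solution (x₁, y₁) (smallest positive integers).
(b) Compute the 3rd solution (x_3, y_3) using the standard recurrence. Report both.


Step 1: Find the fundamental solution (x₁, y₁) of x² - 19y² = 1.
  Expand √19 as a continued fraction. a₀ = ⌊√19⌋ = 4; iterate m_{k+1} = d_k·a_k − m_k, d_{k+1} = (19 − m_{k+1}²)/d_k, a_{k+1} = ⌊(a₀ + m_{k+1})/d_{k+1}⌋ (starting m₀ = 0, d₀ = 1), with convergents p_k = a_k·p_{k-1} + p_{k-2}, q_k = a_k·q_{k-1} + q_{k-2} (p₋₁ = 1, q₋₁ = 0):
  k = 0: a₀ = 4; p₀/q₀ = 4/1; p₀² − 19·q₀² = 16 − 19 = -3.
  k = 1: m = 4, d = 3, a = ⌊(4 + 4)/3⌋ = 2; p/q = (2·4 + 1)/(2·1 + 0) = 9/2; p² − 19·q² = 81 − 76 = 5.
  k = 2: m = 2, d = 5, a = ⌊(4 + 2)/5⌋ = 1; p/q = (1·9 + 4)/(1·2 + 1) = 13/3; p² − 19·q² = 169 − 171 = -2.
  k = 3: m = 3, d = 2, a = ⌊(4 + 3)/2⌋ = 3; p/q = (3·13 + 9)/(3·3 + 2) = 48/11; p² − 19·q² = 2304 − 2299 = 5.
  k = 4: m = 3, d = 5, a = ⌊(4 + 3)/5⌋ = 1; p/q = (1·48 + 13)/(1·11 + 3) = 61/14; p² − 19·q² = 3721 − 3724 = -3.
  k = 5: m = 2, d = 3, a = ⌊(4 + 2)/3⌋ = 2; p/q = (2·61 + 48)/(2·14 + 11) = 170/39; p² − 19·q² = 28900 − 28899 = 1.
  The first convergent with p² − 19·q² = 1 gives the fundamental solution (x₁, y₁) = (170, 39).
Step 2: Apply the recurrence (x_{n+1}, y_{n+1}) = (x₁x_n + 19y₁y_n, x₁y_n + y₁x_n) repeatedly.
  From (x_1, y_1) = (170, 39): x_2 = 170·170 + 19·39·39 = 57799; y_2 = 170·39 + 39·170 = 13260.
  From (x_2, y_2) = (57799, 13260): x_3 = 170·57799 + 19·39·13260 = 19651490; y_3 = 170·13260 + 39·57799 = 4508361.
Step 3: Verify x_3² - 19·y_3² = 386181059220100 - 386181059220099 = 1 (should be 1). ✓

(x_1, y_1) = (170, 39); (x_3, y_3) = (19651490, 4508361).


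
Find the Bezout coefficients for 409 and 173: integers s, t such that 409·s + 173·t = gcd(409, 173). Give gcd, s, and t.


Euclidean algorithm on (409, 173) — divide until remainder is 0:
  409 = 2 · 173 + 63
  173 = 2 · 63 + 47
  63 = 1 · 47 + 16
  47 = 2 · 16 + 15
  16 = 1 · 15 + 1
  15 = 15 · 1 + 0
gcd(409, 173) = 1.
Track Bezout coefficients alongside the remainders: start with r₀ = 409 = a·1 + b·0 (s = 1, t = 0) and r₁ = 173 = a·0 + b·1 (s = 0, t = 1); each new remainder r_{k+1} = r_{k-1} − q_k·r_k inherits s_{k+1} = s_{k-1} − q_k·s_k, t_{k+1} = t_{k-1} − q_k·t_k, so r_k = a·s_k + b·t_k at every step:
  q = 2: r = 63, s = 1 − 2·0 = 1, t = 0 − 2·1 = -2  (check: 409·1 + 173·(-2) = 63)
  q = 2: r = 47, s = 0 − 2·1 = -2, t = 1 − 2·(-2) = 5  (check: 409·(-2) + 173·5 = 47)
  q = 1: r = 16, s = 1 − 1·(-2) = 3, t = -2 − 1·5 = -7  (check: 409·3 + 173·(-7) = 16)
  q = 2: r = 15, s = -2 − 2·3 = -8, t = 5 − 2·(-7) = 19  (check: 409·(-8) + 173·19 = 15)
  q = 1: r = 1, s = 3 − 1·(-8) = 11, t = -7 − 1·19 = -26  (check: 409·11 + 173·(-26) = 1)
The row with r = 1 (the gcd) gives the Bezout coefficients s = 11, t = -26.
Result: 409 · (11) + 173 · (-26) = 1.

gcd(409, 173) = 1; s = 11, t = -26 (check: 409·11 + 173·(-26) = 1).


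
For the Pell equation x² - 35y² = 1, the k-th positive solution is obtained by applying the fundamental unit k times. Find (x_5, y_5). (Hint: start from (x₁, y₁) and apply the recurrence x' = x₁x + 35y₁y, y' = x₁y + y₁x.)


Step 1: Find the fundamental solution (x₁, y₁) of x² - 35y² = 1.
  Expand √35 as a continued fraction. a₀ = ⌊√35⌋ = 5; iterate m_{k+1} = d_k·a_k − m_k, d_{k+1} = (35 − m_{k+1}²)/d_k, a_{k+1} = ⌊(a₀ + m_{k+1})/d_{k+1}⌋ (starting m₀ = 0, d₀ = 1), with convergents p_k = a_k·p_{k-1} + p_{k-2}, q_k = a_k·q_{k-1} + q_{k-2} (p₋₁ = 1, q₋₁ = 0):
  k = 0: a₀ = 5; p₀/q₀ = 5/1; p₀² − 35·q₀² = 25 − 35 = -10.
  k = 1: m = 5, d = 10, a = ⌊(5 + 5)/10⌋ = 1; p/q = (1·5 + 1)/(1·1 + 0) = 6/1; p² − 35·q² = 36 − 35 = 1.
  The first convergent with p² − 35·q² = 1 gives the fundamental solution (x₁, y₁) = (6, 1).
Step 2: Apply the recurrence (x_{n+1}, y_{n+1}) = (x₁x_n + 35y₁y_n, x₁y_n + y₁x_n) repeatedly.
  From (x_1, y_1) = (6, 1): x_2 = 6·6 + 35·1·1 = 71; y_2 = 6·1 + 1·6 = 12.
  From (x_2, y_2) = (71, 12): x_3 = 6·71 + 35·1·12 = 846; y_3 = 6·12 + 1·71 = 143.
  From (x_3, y_3) = (846, 143): x_4 = 6·846 + 35·1·143 = 10081; y_4 = 6·143 + 1·846 = 1704.
  From (x_4, y_4) = (10081, 1704): x_5 = 6·10081 + 35·1·1704 = 120126; y_5 = 6·1704 + 1·10081 = 20305.
Step 3: Verify x_5² - 35·y_5² = 14430255876 - 14430255875 = 1 (should be 1). ✓

(x_1, y_1) = (6, 1); (x_5, y_5) = (120126, 20305).


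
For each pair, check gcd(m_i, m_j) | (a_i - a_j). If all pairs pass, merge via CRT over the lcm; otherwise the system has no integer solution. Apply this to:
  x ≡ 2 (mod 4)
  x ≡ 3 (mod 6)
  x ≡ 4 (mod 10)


Moduli 4, 6, 10 are not pairwise coprime, so CRT works modulo lcm(m_i) when all pairwise compatibility conditions hold.
Pairwise compatibility: gcd(m_i, m_j) must divide a_i - a_j for every pair.
Merge one congruence at a time:
  Start: x ≡ 2 (mod 4).
  Combine with x ≡ 3 (mod 6): gcd(4, 6) = 2, and 3 - 2 = 1 is NOT divisible by 2.
    ⇒ system is inconsistent (no integer solution).

No solution (the system is inconsistent).


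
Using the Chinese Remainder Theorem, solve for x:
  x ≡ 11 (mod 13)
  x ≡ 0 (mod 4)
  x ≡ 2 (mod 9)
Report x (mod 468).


Moduli 13, 4, 9 are pairwise coprime; by CRT there is a unique solution modulo M = 13 · 4 · 9 = 468.
Solve pairwise, accumulating the modulus:
  Start with x ≡ 11 (mod 13).
  Combine with x ≡ 0 (mod 4): since gcd(13, 4) = 1, we get a unique residue mod 52.
    Write x = 11 + 13·t and substitute into x ≡ 0 (mod 4): 13·t ≡ 0 − 11 = -11 (mod 4).
    Reduce coefficients mod 4: 1·t ≡ 1 (mod 4).
    So t ≡ 1 (mod 4).
    Then x = 11 + 13·1 = 24, valid modulo lcm(13, 4) = 52: x ≡ 24 (mod 52).
  Combine with x ≡ 2 (mod 9): since gcd(52, 9) = 1, we get a unique residue mod 468.
    Write x = 24 + 52·t and substitute into x ≡ 2 (mod 9): 52·t ≡ 2 − 24 = -22 (mod 9).
    Reduce coefficients mod 9: 7·t ≡ 5 (mod 9).
    The inverse of 7 mod 9 is 4 (since 7·4 = 28 = 3·9 + 1), so t ≡ 4·5 = 20 ≡ 2 (mod 9).
    Then x = 24 + 52·2 = 128, valid modulo lcm(52, 9) = 468: x ≡ 128 (mod 468).
Verify: 128 mod 13 = 11 ✓, 128 mod 4 = 0 ✓, 128 mod 9 = 2 ✓.

x ≡ 128 (mod 468).


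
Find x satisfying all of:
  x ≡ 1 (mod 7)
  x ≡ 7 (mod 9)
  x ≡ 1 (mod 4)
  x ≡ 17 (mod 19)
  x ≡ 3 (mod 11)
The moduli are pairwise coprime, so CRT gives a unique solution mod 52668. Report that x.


Product of moduli M = 7 · 9 · 4 · 19 · 11 = 52668.
Merge one congruence at a time:
  Start: x ≡ 1 (mod 7).
  Combine with x ≡ 7 (mod 9); new modulus lcm = 63.
    Write x = 1 + 7·t and substitute into x ≡ 7 (mod 9): 7·t ≡ 7 − 1 = 6 (mod 9).
    The inverse of 7 mod 9 is 4 (since 7·4 = 28 = 3·9 + 1), so t ≡ 4·6 = 24 ≡ 6 (mod 9).
    Then x = 1 + 7·6 = 43, valid modulo lcm(7, 9) = 63: x ≡ 43 (mod 63).
  Combine with x ≡ 1 (mod 4); new modulus lcm = 252.
    Write x = 43 + 63·t and substitute into x ≡ 1 (mod 4): 63·t ≡ 1 − 43 = -42 (mod 4).
    Reduce coefficients mod 4: 3·t ≡ 2 (mod 4).
    The inverse of 3 mod 4 is 3 (since 3·3 = 9 = 2·4 + 1), so t ≡ 3·2 = 6 ≡ 2 (mod 4).
    Then x = 43 + 63·2 = 169, valid modulo lcm(63, 4) = 252: x ≡ 169 (mod 252).
  Combine with x ≡ 17 (mod 19); new modulus lcm = 4788.
    Write x = 169 + 252·t and substitute into x ≡ 17 (mod 19): 252·t ≡ 17 − 169 = -152 (mod 19).
    Reduce coefficients mod 19: 5·t ≡ 0 (mod 19).
    The inverse of 5 mod 19 is 4 (since 5·4 = 20 = 1·19 + 1), so t ≡ 4·0 = 0 ≡ 0 (mod 19).
    Then x = 169 + 252·0 = 169, valid modulo lcm(252, 19) = 4788: x ≡ 169 (mod 4788).
  Combine with x ≡ 3 (mod 11); new modulus lcm = 52668.
    Write x = 169 + 4788·t and substitute into x ≡ 3 (mod 11): 4788·t ≡ 3 − 169 = -166 (mod 11).
    Reduce coefficients mod 11: 3·t ≡ 10 (mod 11).
    The inverse of 3 mod 11 is 4 (since 3·4 = 12 = 1·11 + 1), so t ≡ 4·10 = 40 ≡ 7 (mod 11).
    Then x = 169 + 4788·7 = 33685, valid modulo lcm(4788, 11) = 52668: x ≡ 33685 (mod 52668).
Verify against each original: 33685 mod 7 = 1, 33685 mod 9 = 7, 33685 mod 4 = 1, 33685 mod 19 = 17, 33685 mod 11 = 3.

x ≡ 33685 (mod 52668).


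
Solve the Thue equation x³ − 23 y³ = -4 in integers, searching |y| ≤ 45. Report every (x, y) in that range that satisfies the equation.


The equation is x³ - 23y³ = -4. For fixed y, x³ = 23·y³ − 4, so a solution requires the RHS to be a perfect cube.
Strategy: iterate y from -45 to 45, compute RHS = 23·y³ − 4, and check whether it is a (positive or negative) perfect cube.
Check small values of y:
  y = 0: RHS = -4 is not a perfect cube.
  y = 1: RHS = 19 is not a perfect cube.
  y = -1: RHS = -27 = (-3)³ ⇒ x = -3 works.
  y = 2: RHS = 180 is not a perfect cube.
  y = -2: RHS = -188 is not a perfect cube.
  y = 3: RHS = 617 is not a perfect cube.
  y = -3: RHS = -625 is not a perfect cube.
Continuing the search up to |y| = 45 finds no further solutions beyond those listed.
Collected solutions: (-3, -1).

Solutions (with |y| ≤ 45): (-3, -1).


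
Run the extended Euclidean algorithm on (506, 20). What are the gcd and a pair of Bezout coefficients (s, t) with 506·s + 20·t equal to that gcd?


Euclidean algorithm on (506, 20) — divide until remainder is 0:
  506 = 25 · 20 + 6
  20 = 3 · 6 + 2
  6 = 3 · 2 + 0
gcd(506, 20) = 2.
Track Bezout coefficients alongside the remainders: start with r₀ = 506 = a·1 + b·0 (s = 1, t = 0) and r₁ = 20 = a·0 + b·1 (s = 0, t = 1); each new remainder r_{k+1} = r_{k-1} − q_k·r_k inherits s_{k+1} = s_{k-1} − q_k·s_k, t_{k+1} = t_{k-1} − q_k·t_k, so r_k = a·s_k + b·t_k at every step:
  q = 25: r = 6, s = 1 − 25·0 = 1, t = 0 − 25·1 = -25  (check: 506·1 + 20·(-25) = 6)
  q = 3: r = 2, s = 0 − 3·1 = -3, t = 1 − 3·(-25) = 76  (check: 506·(-3) + 20·76 = 2)
The row with r = 2 (the gcd) gives the Bezout coefficients s = -3, t = 76.
Result: 506 · (-3) + 20 · (76) = 2.

gcd(506, 20) = 2; s = -3, t = 76 (check: 506·(-3) + 20·76 = 2).


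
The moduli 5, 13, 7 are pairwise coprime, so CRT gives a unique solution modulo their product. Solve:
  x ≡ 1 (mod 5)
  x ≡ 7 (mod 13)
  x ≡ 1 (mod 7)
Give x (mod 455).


Moduli 5, 13, 7 are pairwise coprime; by CRT there is a unique solution modulo M = 5 · 13 · 7 = 455.
Solve pairwise, accumulating the modulus:
  Start with x ≡ 1 (mod 5).
  Combine with x ≡ 7 (mod 13): since gcd(5, 13) = 1, we get a unique residue mod 65.
    Write x = 1 + 5·t and substitute into x ≡ 7 (mod 13): 5·t ≡ 7 − 1 = 6 (mod 13).
    The inverse of 5 mod 13 is 8 (since 5·8 = 40 = 3·13 + 1), so t ≡ 8·6 = 48 ≡ 9 (mod 13).
    Then x = 1 + 5·9 = 46, valid modulo lcm(5, 13) = 65: x ≡ 46 (mod 65).
  Combine with x ≡ 1 (mod 7): since gcd(65, 7) = 1, we get a unique residue mod 455.
    Write x = 46 + 65·t and substitute into x ≡ 1 (mod 7): 65·t ≡ 1 − 46 = -45 (mod 7).
    Reduce coefficients mod 7: 2·t ≡ 4 (mod 7).
    The inverse of 2 mod 7 is 4 (since 2·4 = 8 = 1·7 + 1), so t ≡ 4·4 = 16 ≡ 2 (mod 7).
    Then x = 46 + 65·2 = 176, valid modulo lcm(65, 7) = 455: x ≡ 176 (mod 455).
Verify: 176 mod 5 = 1 ✓, 176 mod 13 = 7 ✓, 176 mod 7 = 1 ✓.

x ≡ 176 (mod 455).


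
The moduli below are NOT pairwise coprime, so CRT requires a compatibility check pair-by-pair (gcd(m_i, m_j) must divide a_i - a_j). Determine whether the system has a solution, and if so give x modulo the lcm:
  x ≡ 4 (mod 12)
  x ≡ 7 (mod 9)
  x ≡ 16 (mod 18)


Moduli 12, 9, 18 are not pairwise coprime, so CRT works modulo lcm(m_i) when all pairwise compatibility conditions hold.
Pairwise compatibility: gcd(m_i, m_j) must divide a_i - a_j for every pair.
Merge one congruence at a time:
  Start: x ≡ 4 (mod 12).
  Combine with x ≡ 7 (mod 9): gcd(12, 9) = 3; 7 - 4 = 3, which IS divisible by 3, so compatible.
    Write x = 4 + 12·t and substitute into x ≡ 7 (mod 9): 12·t ≡ 7 − 4 = 3 (mod 9).
    Divide the congruence (and modulus) by g = 3: 4·t ≡ 1 (mod 3).
    Reduce coefficients mod 3: 1·t ≡ 1 (mod 3).
    So t ≡ 1 (mod 3).
    Then x = 4 + 12·1 = 16, valid modulo lcm(12, 9) = 36: x ≡ 16 (mod 36).
  Combine with x ≡ 16 (mod 18): gcd(36, 18) = 18; 16 - 16 = 0, which IS divisible by 18, so compatible.
    Write x = 16 + 36·t and substitute into x ≡ 16 (mod 18): 36·t ≡ 16 − 16 = 0 (mod 18).
    Divide the congruence (and modulus) by g = 18: 2·t ≡ 0 (mod 1).
    Modulo 1 every t works; take t = 0.
    Then x = 16 + 36·0 = 16, valid modulo lcm(36, 18) = 36: x ≡ 16 (mod 36).
Verify: 16 mod 12 = 4, 16 mod 9 = 7, 16 mod 18 = 16.

x ≡ 16 (mod 36).


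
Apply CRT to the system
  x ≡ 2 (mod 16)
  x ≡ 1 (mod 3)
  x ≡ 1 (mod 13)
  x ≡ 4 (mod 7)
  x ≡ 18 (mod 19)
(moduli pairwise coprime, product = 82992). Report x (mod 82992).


Product of moduli M = 16 · 3 · 13 · 7 · 19 = 82992.
Merge one congruence at a time:
  Start: x ≡ 2 (mod 16).
  Combine with x ≡ 1 (mod 3); new modulus lcm = 48.
    Write x = 2 + 16·t and substitute into x ≡ 1 (mod 3): 16·t ≡ 1 − 2 = -1 (mod 3).
    Reduce coefficients mod 3: 1·t ≡ 2 (mod 3).
    So t ≡ 2 (mod 3).
    Then x = 2 + 16·2 = 34, valid modulo lcm(16, 3) = 48: x ≡ 34 (mod 48).
  Combine with x ≡ 1 (mod 13); new modulus lcm = 624.
    Write x = 34 + 48·t and substitute into x ≡ 1 (mod 13): 48·t ≡ 1 − 34 = -33 (mod 13).
    Reduce coefficients mod 13: 9·t ≡ 6 (mod 13).
    The inverse of 9 mod 13 is 3 (since 9·3 = 27 = 2·13 + 1), so t ≡ 3·6 = 18 ≡ 5 (mod 13).
    Then x = 34 + 48·5 = 274, valid modulo lcm(48, 13) = 624: x ≡ 274 (mod 624).
  Combine with x ≡ 4 (mod 7); new modulus lcm = 4368.
    Write x = 274 + 624·t and substitute into x ≡ 4 (mod 7): 624·t ≡ 4 − 274 = -270 (mod 7).
    Reduce coefficients mod 7: 1·t ≡ 3 (mod 7).
    So t ≡ 3 (mod 7).
    Then x = 274 + 624·3 = 2146, valid modulo lcm(624, 7) = 4368: x ≡ 2146 (mod 4368).
  Combine with x ≡ 18 (mod 19); new modulus lcm = 82992.
    Write x = 2146 + 4368·t and substitute into x ≡ 18 (mod 19): 4368·t ≡ 18 − 2146 = -2128 (mod 19).
    Reduce coefficients mod 19: 17·t ≡ 0 (mod 19).
    The inverse of 17 mod 19 is 9 (since 17·9 = 153 = 8·19 + 1), so t ≡ 9·0 = 0 ≡ 0 (mod 19).
    Then x = 2146 + 4368·0 = 2146, valid modulo lcm(4368, 19) = 82992: x ≡ 2146 (mod 82992).
Verify against each original: 2146 mod 16 = 2, 2146 mod 3 = 1, 2146 mod 13 = 1, 2146 mod 7 = 4, 2146 mod 19 = 18.

x ≡ 2146 (mod 82992).


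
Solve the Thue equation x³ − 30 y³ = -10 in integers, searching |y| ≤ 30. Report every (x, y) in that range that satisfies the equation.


The equation is x³ - 30y³ = -10. For fixed y, x³ = 30·y³ − 10, so a solution requires the RHS to be a perfect cube.
Strategy: iterate y from -30 to 30, compute RHS = 30·y³ − 10, and check whether it is a (positive or negative) perfect cube.
Check small values of y:
  y = 0: RHS = -10 is not a perfect cube.
  y = 1: RHS = 20 is not a perfect cube.
  y = -1: RHS = -40 is not a perfect cube.
  y = 2: RHS = 230 is not a perfect cube.
  y = -2: RHS = -250 is not a perfect cube.
  y = 3: RHS = 800 is not a perfect cube.
  y = -3: RHS = -820 is not a perfect cube.
Continuing the search up to |y| = 30 finds no solutions either.
No (x, y) in the scanned range satisfies the equation.

No integer solutions with |y| ≤ 30.


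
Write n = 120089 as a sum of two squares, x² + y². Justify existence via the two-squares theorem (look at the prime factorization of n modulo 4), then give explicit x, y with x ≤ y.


Step 1: Factor n = 120089 = 29 · 41 · 101.
Step 2: Check the mod-4 condition on each prime factor: 29 ≡ 1 (mod 4), exponent 1; 41 ≡ 1 (mod 4), exponent 1; 101 ≡ 1 (mod 4), exponent 1.
All primes ≡ 3 (mod 4) appear to even exponent (or don't appear), so by the two-squares theorem n IS expressible as a sum of two squares.
Step 3: Build a representation. Here n = 29 · 41 · 101 is a product of primes ≡ 1 (mod 4). Each prime p ≡ 1 (mod 4) is itself a sum of two squares; find a² by testing p − a² for a perfect square:
  29: 29 − 1² = 28, 29 − 2² = 25 = 5² ⇒ 29 = 2² + 5².
  41: 41 − 1² = 40, 41 − 2² = 37, 41 − 3² = 32, 41 − 4² = 25 = 5² ⇒ 41 = 4² + 5².
  101: 101 − 1² = 100 = 10² ⇒ 101 = 1² + 10².
  Combine using the Brahmagupta–Fibonacci identity (a² + b²)(c² + d²) = (ac − bd)² + (ad + bc)² = (ac + bd)² + (ad − bc)²:
  29 · 41 = 1189: from (2² + 5²)(4² + 5²), take (2·4 − 5·5, 2·5 + 5·4) = (8 − 25, 10 + 20) = (-17, 30); dropping signs (only squares matter) gives (17, 30); check 17² + 30² = 289 + 900 = 1189 ✓.
  1189 · 101 = 120089: from (17² + 30²)(1² + 10²), take (17·1 − 30·10, 17·10 + 30·1) = (17 − 300, 170 + 30) = (-283, 200); dropping signs (only squares matter) gives (283, 200); check 283² + 200² = 80089 + 40000 = 120089 ✓.
Step 4: Order so x ≤ y and verify: 200² + 283² = 40000 + 80089 = 120089 = n. ✓

n = 120089 = 200² + 283² (one valid representation with x ≤ y).


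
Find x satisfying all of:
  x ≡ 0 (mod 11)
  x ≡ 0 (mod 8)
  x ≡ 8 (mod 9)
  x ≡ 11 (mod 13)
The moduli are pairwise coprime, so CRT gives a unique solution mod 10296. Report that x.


Product of moduli M = 11 · 8 · 9 · 13 = 10296.
Merge one congruence at a time:
  Start: x ≡ 0 (mod 11).
  Combine with x ≡ 0 (mod 8); new modulus lcm = 88.
    Write x = 0 + 11·t and substitute into x ≡ 0 (mod 8): 11·t ≡ 0 − 0 = 0 (mod 8).
    Reduce coefficients mod 8: 3·t ≡ 0 (mod 8).
    The inverse of 3 mod 8 is 3 (since 3·3 = 9 = 1·8 + 1), so t ≡ 3·0 = 0 ≡ 0 (mod 8).
    Then x = 0 + 11·0 = 0, valid modulo lcm(11, 8) = 88: x ≡ 0 (mod 88).
  Combine with x ≡ 8 (mod 9); new modulus lcm = 792.
    Write x = 0 + 88·t and substitute into x ≡ 8 (mod 9): 88·t ≡ 8 − 0 = 8 (mod 9).
    Reduce coefficients mod 9: 7·t ≡ 8 (mod 9).
    The inverse of 7 mod 9 is 4 (since 7·4 = 28 = 3·9 + 1), so t ≡ 4·8 = 32 ≡ 5 (mod 9).
    Then x = 0 + 88·5 = 440, valid modulo lcm(88, 9) = 792: x ≡ 440 (mod 792).
  Combine with x ≡ 11 (mod 13); new modulus lcm = 10296.
    Write x = 440 + 792·t and substitute into x ≡ 11 (mod 13): 792·t ≡ 11 − 440 = -429 (mod 13).
    Reduce coefficients mod 13: 12·t ≡ 0 (mod 13).
    The inverse of 12 mod 13 is 12 (since 12·12 = 144 = 11·13 + 1), so t ≡ 12·0 = 0 ≡ 0 (mod 13).
    Then x = 440 + 792·0 = 440, valid modulo lcm(792, 13) = 10296: x ≡ 440 (mod 10296).
Verify against each original: 440 mod 11 = 0, 440 mod 8 = 0, 440 mod 9 = 8, 440 mod 13 = 11.

x ≡ 440 (mod 10296).


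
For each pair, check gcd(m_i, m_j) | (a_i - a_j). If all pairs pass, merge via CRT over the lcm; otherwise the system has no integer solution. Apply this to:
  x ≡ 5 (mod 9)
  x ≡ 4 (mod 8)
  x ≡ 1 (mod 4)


Moduli 9, 8, 4 are not pairwise coprime, so CRT works modulo lcm(m_i) when all pairwise compatibility conditions hold.
Pairwise compatibility: gcd(m_i, m_j) must divide a_i - a_j for every pair.
Merge one congruence at a time:
  Start: x ≡ 5 (mod 9).
  Combine with x ≡ 4 (mod 8): gcd(9, 8) = 1; 4 - 5 = -1, which IS divisible by 1, so compatible.
    Write x = 5 + 9·t and substitute into x ≡ 4 (mod 8): 9·t ≡ 4 − 5 = -1 (mod 8).
    Reduce coefficients mod 8: 1·t ≡ 7 (mod 8).
    So t ≡ 7 (mod 8).
    Then x = 5 + 9·7 = 68, valid modulo lcm(9, 8) = 72: x ≡ 68 (mod 72).
  Combine with x ≡ 1 (mod 4): gcd(72, 4) = 4, and 1 - 68 = -67 is NOT divisible by 4.
    ⇒ system is inconsistent (no integer solution).

No solution (the system is inconsistent).


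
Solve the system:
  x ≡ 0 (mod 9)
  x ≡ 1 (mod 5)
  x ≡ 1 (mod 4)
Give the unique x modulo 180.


Moduli 9, 5, 4 are pairwise coprime; by CRT there is a unique solution modulo M = 9 · 5 · 4 = 180.
Solve pairwise, accumulating the modulus:
  Start with x ≡ 0 (mod 9).
  Combine with x ≡ 1 (mod 5): since gcd(9, 5) = 1, we get a unique residue mod 45.
    Write x = 0 + 9·t and substitute into x ≡ 1 (mod 5): 9·t ≡ 1 − 0 = 1 (mod 5).
    Reduce coefficients mod 5: 4·t ≡ 1 (mod 5).
    The inverse of 4 mod 5 is 4 (since 4·4 = 16 = 3·5 + 1), so t ≡ 4·1 = 4 ≡ 4 (mod 5).
    Then x = 0 + 9·4 = 36, valid modulo lcm(9, 5) = 45: x ≡ 36 (mod 45).
  Combine with x ≡ 1 (mod 4): since gcd(45, 4) = 1, we get a unique residue mod 180.
    Write x = 36 + 45·t and substitute into x ≡ 1 (mod 4): 45·t ≡ 1 − 36 = -35 (mod 4).
    Reduce coefficients mod 4: 1·t ≡ 1 (mod 4).
    So t ≡ 1 (mod 4).
    Then x = 36 + 45·1 = 81, valid modulo lcm(45, 4) = 180: x ≡ 81 (mod 180).
Verify: 81 mod 9 = 0 ✓, 81 mod 5 = 1 ✓, 81 mod 4 = 1 ✓.

x ≡ 81 (mod 180).


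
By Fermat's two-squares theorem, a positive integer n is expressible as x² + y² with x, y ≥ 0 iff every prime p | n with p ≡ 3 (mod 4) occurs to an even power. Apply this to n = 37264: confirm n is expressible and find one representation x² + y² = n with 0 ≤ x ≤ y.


Step 1: Factor n = 37264 = 2^4 · 17 · 137.
Step 2: Check the mod-4 condition on each prime factor: 2 = 2 (special); 17 ≡ 1 (mod 4), exponent 1; 137 ≡ 1 (mod 4), exponent 1.
All primes ≡ 3 (mod 4) appear to even exponent (or don't appear), so by the two-squares theorem n IS expressible as a sum of two squares.
Step 3: Build a representation. Group n = k² · m with k = 4 and m = 17 · 137 = 2329 (a product of primes ≡ 1 (mod 4)); a representation of m scales to one of n via (k·x)² + (k·y)² = k²(x² + y²). Each prime p ≡ 1 (mod 4) is itself a sum of two squares; find a² by testing p − a² for a perfect square:
  17: 17 − 1² = 16 = 4² ⇒ 17 = 1² + 4².
  137: 137 − 1² = 136, 137 − 2² = 133, 137 − 3² = 128, 137 − 4² = 121 = 11² ⇒ 137 = 4² + 11².
  Combine using the Brahmagupta–Fibonacci identity (a² + b²)(c² + d²) = (ac − bd)² + (ad + bc)² = (ac + bd)² + (ad − bc)²:
  17 · 137 = 2329: from (1² + 4²)(4² + 11²), take (1·4 − 4·11, 1·11 + 4·4) = (4 − 44, 11 + 16) = (-40, 27); dropping signs (only squares matter) gives (40, 27); check 40² + 27² = 1600 + 729 = 2329 ✓.
  Scale by k = 4: (4·40, 4·27) = (160, 108).
Step 4: Order so x ≤ y and verify: 108² + 160² = 11664 + 25600 = 37264 = n. ✓

n = 37264 = 108² + 160² (one valid representation with x ≤ y).
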